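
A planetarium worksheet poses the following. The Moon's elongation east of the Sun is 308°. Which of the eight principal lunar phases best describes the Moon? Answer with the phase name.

The waning crescent sector spans roughly 292°–338°; 308° falls inside it.

waning crescent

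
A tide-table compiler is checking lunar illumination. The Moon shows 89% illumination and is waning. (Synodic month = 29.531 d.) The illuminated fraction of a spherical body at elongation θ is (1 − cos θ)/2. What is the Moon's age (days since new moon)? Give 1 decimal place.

17.9 days

cos θ = 1 − 2f = -0.780, giving a principal value of 141.3°.
Since the Moon is past full (waning), take the reflex angle: θ = 360° − 141.3° = 218.7°.
That fraction of the synodic month is 218.7/360 × 29.531 d ≈ 17.94 d.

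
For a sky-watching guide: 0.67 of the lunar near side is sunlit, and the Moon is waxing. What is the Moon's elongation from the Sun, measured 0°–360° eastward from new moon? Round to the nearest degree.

110°

Invert f = (1 − cos θ)/2 to get cos θ = 1 − 2(0.67) = -0.340, hence θ₀ = arccos -0.340 = 109.9°.
Before full moon the principal value applies: θ = 109.9°.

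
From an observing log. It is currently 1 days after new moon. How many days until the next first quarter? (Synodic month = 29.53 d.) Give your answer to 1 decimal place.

First quarter is 0.25 of the way through the cycle: age 0.25 × 29.53 = 7.383 d.
That is 7.383 − 1 = 6.383 days ahead.

6.4 days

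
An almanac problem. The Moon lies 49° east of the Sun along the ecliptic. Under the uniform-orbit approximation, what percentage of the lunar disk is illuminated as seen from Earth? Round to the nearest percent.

cos 49° = 0.656, so f = (1 − 0.656)/2 = 0.172, i.e. 17%.

17%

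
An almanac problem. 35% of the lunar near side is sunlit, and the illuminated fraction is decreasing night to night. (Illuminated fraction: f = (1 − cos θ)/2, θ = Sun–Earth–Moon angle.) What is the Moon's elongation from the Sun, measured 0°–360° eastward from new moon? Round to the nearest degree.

From f = (1 − cos θ)/2: cos θ = 1 − 2×0.35 = 0.300; arccos → 72.5°.
Waning ⇒ past full, so θ = 360° − 72.5° = 287.5°.

287°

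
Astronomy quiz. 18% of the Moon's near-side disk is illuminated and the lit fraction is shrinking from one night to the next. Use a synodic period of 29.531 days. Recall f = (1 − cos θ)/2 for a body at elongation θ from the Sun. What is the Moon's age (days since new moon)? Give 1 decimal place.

25.4 days

cos θ = 1 − 2f = 0.640, giving a principal value of 50.2°.
Since the Moon is past full (waning), take the reflex angle: θ = 360° − 50.2° = 309.8°.
At 360°/29.531 d per day, 309.8° corresponds to 25.41 days.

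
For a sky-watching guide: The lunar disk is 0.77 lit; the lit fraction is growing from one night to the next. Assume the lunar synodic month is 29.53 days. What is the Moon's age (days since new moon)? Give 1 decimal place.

From f = (1 − cos θ)/2: cos θ = 1 − 2×0.77 = -0.540; arccos → 122.7°.
Before full moon the principal value applies: θ = 122.7°.
Age = 29.53 × 122.7°/360° ≈ 10.06 days.

10.1 days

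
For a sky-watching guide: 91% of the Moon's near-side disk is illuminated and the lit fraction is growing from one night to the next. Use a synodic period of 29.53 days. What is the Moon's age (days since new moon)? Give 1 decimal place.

Invert f = (1 − cos θ)/2 to get cos θ = 1 − 2(0.91) = -0.820, hence θ₀ = arccos -0.820 = 145.1°.
The Moon is waxing (0°–180°), so θ = 145.1° directly.
That fraction of the synodic month is 145.1/360 × 29.53 d ≈ 11.90 d.

11.9 days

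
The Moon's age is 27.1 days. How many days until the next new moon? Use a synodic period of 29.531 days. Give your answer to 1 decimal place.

The next new moon completes the synodic month: 29.531 − 27.1 = 2.431 days.

2.4 days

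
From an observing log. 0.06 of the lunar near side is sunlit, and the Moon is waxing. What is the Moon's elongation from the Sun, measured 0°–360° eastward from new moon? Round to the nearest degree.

From f = (1 − cos θ)/2: cos θ = 1 − 2×0.06 = 0.880; arccos → 28.4°.
Waxing ⇒ before full, so θ = 28.4°.

28°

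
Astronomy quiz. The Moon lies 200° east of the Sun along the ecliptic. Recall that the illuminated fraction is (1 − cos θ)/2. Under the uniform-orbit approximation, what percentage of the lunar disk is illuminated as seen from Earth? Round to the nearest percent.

97%

f = (1 − cos 200°)/2 = (1 − (-0.940))/2 ≈ 0.970, i.e. 97%.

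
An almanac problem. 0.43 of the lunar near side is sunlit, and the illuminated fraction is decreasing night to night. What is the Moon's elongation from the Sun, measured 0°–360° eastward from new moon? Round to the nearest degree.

278°

From f = (1 − cos θ)/2: cos θ = 1 − 2×0.43 = 0.140; arccos → 82.0°.
A waning Moon lies in 180°–360°, so θ = 360° − 82.0° = 278.0°.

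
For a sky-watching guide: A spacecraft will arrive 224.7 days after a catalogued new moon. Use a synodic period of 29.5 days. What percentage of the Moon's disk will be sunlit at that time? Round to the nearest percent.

224.7/29.5 = 7.617 lunations, so 7 complete cycles and 18.20 d into the next.
Phase angle: θ = 360°·(18.20 d)/(29.5 d) = 222.1°.
Illuminated fraction = (1 − cos 222.1°)/2 = (1 − (-0.742))/2 ≈ 0.871, so 87%.

87%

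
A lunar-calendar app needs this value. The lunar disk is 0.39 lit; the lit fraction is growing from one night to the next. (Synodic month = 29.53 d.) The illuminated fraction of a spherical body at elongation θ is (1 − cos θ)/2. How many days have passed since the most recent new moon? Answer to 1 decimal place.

Invert f = (1 − cos θ)/2 to get cos θ = 1 − 2(0.39) = 0.220, hence θ₀ = arccos 0.220 = 77.3°.
The Moon is waxing (0°–180°), so θ = 77.3° directly.
That fraction of the synodic month is 77.3/360 × 29.53 d ≈ 6.34 d.

6.3 days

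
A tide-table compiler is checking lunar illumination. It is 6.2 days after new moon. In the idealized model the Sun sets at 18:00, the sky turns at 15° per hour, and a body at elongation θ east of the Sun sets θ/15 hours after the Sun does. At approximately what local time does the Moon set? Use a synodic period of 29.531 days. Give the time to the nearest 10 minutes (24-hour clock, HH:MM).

Elongation θ = 360° × 6.2/29.531 ≈ 75.6°.
At 15° of sky rotation per hour, 75.6° corresponds to a 5.04 h lag.
18:00 + 5.039 h ≈ 23:02 → 23:00 to the nearest ten minutes.

23:00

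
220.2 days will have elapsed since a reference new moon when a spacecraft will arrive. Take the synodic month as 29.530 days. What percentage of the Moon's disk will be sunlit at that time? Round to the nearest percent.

Reduce mod P: 220.2 − 7×29.530 = 13.49 d into the current lunation.
Elongation θ = 360° × 13.49/29.530 ≈ 164.5°.
cos 164.5° = (-0.963), so f = (1 − (-0.963))/2 = 0.982, so 98%.

98%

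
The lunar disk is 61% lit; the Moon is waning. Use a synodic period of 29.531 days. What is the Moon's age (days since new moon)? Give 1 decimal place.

cos θ = 1 − 2f = -0.220, giving a principal value of 102.7°.
Waning ⇒ past full, so θ = 360° − 102.7° = 257.3°.
Age = 29.531 × 257.3°/360° ≈ 21.11 days.

21.1 days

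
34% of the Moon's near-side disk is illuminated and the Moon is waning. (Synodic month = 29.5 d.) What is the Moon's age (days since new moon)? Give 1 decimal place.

From f = (1 − cos θ)/2: cos θ = 1 − 2×0.34 = 0.320; arccos → 71.3°.
A waning Moon lies in 180°–360°, so θ = 360° − 71.3° = 288.7°.
At 360°/29.5 d per day, 288.7° corresponds to 23.65 days.

23.7 days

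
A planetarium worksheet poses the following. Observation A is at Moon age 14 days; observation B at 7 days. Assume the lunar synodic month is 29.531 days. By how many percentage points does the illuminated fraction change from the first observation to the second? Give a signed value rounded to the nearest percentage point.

First observation: θ = 360°·14/29.531 = 170.7°, so f = 0.993.
Second observation: θ = 85.3°, f = 0.459.
Δf = 0.459 − 0.993 = -0.534, i.e. -53 pp.

-53 pp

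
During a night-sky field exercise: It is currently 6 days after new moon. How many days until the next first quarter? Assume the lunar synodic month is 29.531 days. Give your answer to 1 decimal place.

1.4 days

First quarter is 0.25 of the way through the cycle: age 0.25 × 29.531 = 7.383 d.
So 1.383 days remain (7.383 − 6).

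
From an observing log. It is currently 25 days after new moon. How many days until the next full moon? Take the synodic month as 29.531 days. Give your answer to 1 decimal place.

Full moon is 0.5 of the way through the cycle: age 0.5 × 29.531 = 14.765 d.
Already past this cycle's full moon; the next is at 14.765 + 29.531 = 44.296 d, so 44.296 − 25 = 19.296 days.

19.3 days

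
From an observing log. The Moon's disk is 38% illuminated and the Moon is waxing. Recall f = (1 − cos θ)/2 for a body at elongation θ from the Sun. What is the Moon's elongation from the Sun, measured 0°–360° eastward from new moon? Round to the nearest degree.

76°

From f = (1 − cos θ)/2: cos θ = 1 − 2×0.38 = 0.240; arccos → 76.1°.
The Moon is waxing (0°–180°), so θ = 76.1° directly.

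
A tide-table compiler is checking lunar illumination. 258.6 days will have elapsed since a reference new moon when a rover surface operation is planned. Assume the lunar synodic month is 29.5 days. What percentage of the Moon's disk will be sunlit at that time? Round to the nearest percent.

258.6 d spans 8 complete synodic months (8 × 29.5 = 236.00 d) plus 22.60 d.
Phase angle: θ = 360°·(22.60 d)/(29.5 d) = 275.8°.
Illuminated fraction = (1 − cos 275.8°)/2 = (1 − 0.101)/2 ≈ 0.450, so 45%.

45%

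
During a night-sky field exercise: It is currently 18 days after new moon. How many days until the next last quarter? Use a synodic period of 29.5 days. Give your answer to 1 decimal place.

4.1 days

Last quarter occurs at elongation 270°, i.e. at age 29.5 × 270/360 = 22.125 d.
That is 22.125 − 18 = 4.125 days ahead.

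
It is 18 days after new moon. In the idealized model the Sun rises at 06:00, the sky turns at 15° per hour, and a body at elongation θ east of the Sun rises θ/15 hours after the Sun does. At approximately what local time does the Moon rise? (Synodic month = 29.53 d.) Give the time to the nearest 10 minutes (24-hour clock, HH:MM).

Elongation θ = 360° × 18/29.53 ≈ 219.4°.
Delay after the Sun = 219.4° / (15°/h) ≈ 14.63 h.
06:00 + 14.629 h ≈ 20:38 → 20:40 to the nearest ten minutes.

20:40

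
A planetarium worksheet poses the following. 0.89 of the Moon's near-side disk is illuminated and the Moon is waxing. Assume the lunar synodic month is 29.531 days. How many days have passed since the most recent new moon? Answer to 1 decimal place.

Invert f = (1 − cos θ)/2 to get cos θ = 1 − 2(0.89) = -0.780, hence θ₀ = arccos -0.780 = 141.3°.
The Moon is waxing (0°–180°), so θ = 141.3° directly.
Age = 29.531 × 141.3°/360° ≈ 11.59 days.

11.6 days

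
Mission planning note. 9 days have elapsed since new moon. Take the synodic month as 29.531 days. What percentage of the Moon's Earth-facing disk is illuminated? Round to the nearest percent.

67%

Phase angle: θ = 360°·(9 d)/(29.531 d) = 109.7°.
cos 109.7° = (-0.337), so f = (1 − (-0.337))/2 = 0.669, so 67%.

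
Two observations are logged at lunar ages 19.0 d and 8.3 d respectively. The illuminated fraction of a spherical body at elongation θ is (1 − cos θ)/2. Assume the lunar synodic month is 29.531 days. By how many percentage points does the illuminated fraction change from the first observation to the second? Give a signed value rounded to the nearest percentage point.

First observation: θ = 360°·19.0/29.531 = 231.6°, so f = 0.810.
Second observation: θ = 101.2°, f = 0.597.
Δf = 0.597 − 0.810 = -0.213, i.e. -21 pp.

-21 pp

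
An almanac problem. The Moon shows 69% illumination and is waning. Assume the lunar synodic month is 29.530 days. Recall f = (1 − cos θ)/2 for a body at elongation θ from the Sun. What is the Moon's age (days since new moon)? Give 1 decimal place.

20.3 days

Invert f = (1 − cos θ)/2 to get cos θ = 1 − 2(0.69) = -0.380, hence θ₀ = arccos -0.380 = 112.3°.
Since the Moon is past full (waning), take the reflex angle: θ = 360° − 112.3° = 247.7°.
At 360°/29.530 d per day, 247.7° corresponds to 20.32 days.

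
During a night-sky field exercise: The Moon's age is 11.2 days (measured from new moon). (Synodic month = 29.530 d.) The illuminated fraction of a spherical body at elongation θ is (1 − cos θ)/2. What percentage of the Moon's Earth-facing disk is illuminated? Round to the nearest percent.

86%

Phase angle: θ = 360°·(11.2 d)/(29.530 d) = 136.5°.
Illuminated fraction = (1 − cos 136.5°)/2 = (1 − (-0.726))/2 ≈ 0.863, so 86%.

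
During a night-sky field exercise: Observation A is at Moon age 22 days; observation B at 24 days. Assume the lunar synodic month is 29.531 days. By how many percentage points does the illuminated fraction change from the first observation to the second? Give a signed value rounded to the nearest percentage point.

-21 percentage points

First observation: θ = 360°·22/29.531 = 268.2°, so f = 0.516.
Second observation: θ = 292.6°, f = 0.308.
Δf = 0.308 − 0.516 = -0.208, i.e. -21 pp.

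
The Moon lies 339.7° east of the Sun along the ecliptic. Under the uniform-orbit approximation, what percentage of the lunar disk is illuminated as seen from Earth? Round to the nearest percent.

f = (1 − cos 339.7°)/2 = (1 − 0.938)/2 ≈ 0.031, i.e. 3%.

3%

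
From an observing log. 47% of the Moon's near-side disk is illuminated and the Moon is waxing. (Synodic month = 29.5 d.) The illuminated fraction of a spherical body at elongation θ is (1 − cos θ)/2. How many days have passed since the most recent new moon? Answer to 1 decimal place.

7.1 days

Invert f = (1 − cos θ)/2 to get cos θ = 1 − 2(0.47) = 0.060, hence θ₀ = arccos 0.060 = 86.6°.
Waxing ⇒ before full, so θ = 86.6°.
At 360°/29.5 d per day, 86.6° corresponds to 7.09 days.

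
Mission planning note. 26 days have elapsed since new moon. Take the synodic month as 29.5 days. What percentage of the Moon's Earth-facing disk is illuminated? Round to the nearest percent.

The Moon has covered 26/29.5 of its cycle, so θ ≈ 360° × 26/29.5 = 317.3°.
cos 317.3° = 0.735, so f = (1 − 0.735)/2 = 0.133, so 13%.

13%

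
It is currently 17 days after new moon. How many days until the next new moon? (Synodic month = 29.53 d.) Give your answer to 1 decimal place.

One full lunation from the last new moon is 29.53 d; remaining = 29.53 − 17 = 12.530 d.

12.5 days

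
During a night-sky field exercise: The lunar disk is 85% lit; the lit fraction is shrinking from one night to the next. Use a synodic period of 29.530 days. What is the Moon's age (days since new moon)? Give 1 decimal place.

From f = (1 − cos θ)/2: cos θ = 1 − 2×0.85 = -0.700; arccos → 134.4°.
A waning Moon lies in 180°–360°, so θ = 360° − 134.4° = 225.6°.
Age = 29.530 × 225.6°/360° ≈ 18.50 days.

18.5 days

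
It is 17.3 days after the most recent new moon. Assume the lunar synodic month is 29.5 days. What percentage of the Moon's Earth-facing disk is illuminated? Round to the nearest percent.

93%

The Moon has covered 17.3/29.5 of its cycle, so θ ≈ 360° × 17.3/29.5 = 211.1°.
cos 211.1° = (-0.856), so f = (1 − (-0.856))/2 = 0.928, so 93%.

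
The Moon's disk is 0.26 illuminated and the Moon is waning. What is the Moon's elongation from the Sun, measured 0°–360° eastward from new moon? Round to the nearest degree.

Invert f = (1 − cos θ)/2 to get cos θ = 1 − 2(0.26) = 0.480, hence θ₀ = arccos 0.480 = 61.3°.
Since the Moon is past full (waning), take the reflex angle: θ = 360° − 61.3° = 298.7°.

299°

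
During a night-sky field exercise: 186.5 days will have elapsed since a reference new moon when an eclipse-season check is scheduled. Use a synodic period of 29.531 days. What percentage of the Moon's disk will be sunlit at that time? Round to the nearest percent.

186.5/29.531 = 6.315 lunations, so 6 complete cycles and 9.31 d into the next.
The Moon has covered 9.31/29.531 of its cycle, so θ ≈ 360° × 9.31/29.531 = 113.5°.
cos 113.5° = (-0.399), so f = (1 − (-0.399))/2 = 0.700, so 70%.

70%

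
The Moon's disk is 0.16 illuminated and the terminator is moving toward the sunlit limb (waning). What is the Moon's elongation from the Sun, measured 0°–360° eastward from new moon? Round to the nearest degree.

313°

Invert f = (1 − cos θ)/2 to get cos θ = 1 − 2(0.16) = 0.680, hence θ₀ = arccos 0.680 = 47.2°.
A waning Moon lies in 180°–360°, so θ = 360° − 47.2° = 312.8°.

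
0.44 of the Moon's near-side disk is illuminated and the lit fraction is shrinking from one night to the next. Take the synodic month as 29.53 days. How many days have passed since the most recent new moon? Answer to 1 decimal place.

Invert f = (1 − cos θ)/2 to get cos θ = 1 − 2(0.44) = 0.120, hence θ₀ = arccos 0.120 = 83.1°.
Waning ⇒ past full, so θ = 360° − 83.1° = 276.9°.
Age = 29.53 × 276.9°/360° ≈ 22.71 days.

22.7 days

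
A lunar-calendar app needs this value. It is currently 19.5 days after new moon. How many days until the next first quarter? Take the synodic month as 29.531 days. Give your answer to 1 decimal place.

First quarter is 0.25 of the way through the cycle: age 0.25 × 29.531 = 7.383 d.
Already past this cycle's first quarter; the next is at 7.383 + 29.531 = 36.914 d, so 36.914 − 19.5 = 17.414 days.

17.4 days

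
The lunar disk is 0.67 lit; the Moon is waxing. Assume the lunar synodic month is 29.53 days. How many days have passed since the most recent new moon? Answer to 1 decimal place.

9.0 days

cos θ = 1 − 2f = -0.340, giving a principal value of 109.9°.
Waxing ⇒ before full, so θ = 109.9°.
Age = 29.53 × 109.9°/360° ≈ 9.01 days.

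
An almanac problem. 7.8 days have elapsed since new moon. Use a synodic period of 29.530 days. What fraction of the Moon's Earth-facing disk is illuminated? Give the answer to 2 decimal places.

Elongation θ = 360° × 7.8/29.530 ≈ 95.1°.
With cos θ = (-0.089), the lit fraction is (1 − (-0.089))/2 ≈ 0.544.

0.54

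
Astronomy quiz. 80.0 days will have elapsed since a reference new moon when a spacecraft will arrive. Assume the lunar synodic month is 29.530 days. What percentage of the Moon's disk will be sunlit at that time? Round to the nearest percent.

80.0/29.530 = 2.709 lunations, so 2 complete cycles and 20.94 d into the next.
Elongation θ = 360° × 20.94/29.530 ≈ 255.3°.
cos 255.3° = (-0.254), so f = (1 − (-0.254))/2 = 0.627, so 63%.

63%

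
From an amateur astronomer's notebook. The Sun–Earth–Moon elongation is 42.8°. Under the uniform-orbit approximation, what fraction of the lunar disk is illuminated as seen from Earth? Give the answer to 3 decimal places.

0.133

cos 42.8° = 0.734, so f = (1 − 0.734)/2 = 0.133.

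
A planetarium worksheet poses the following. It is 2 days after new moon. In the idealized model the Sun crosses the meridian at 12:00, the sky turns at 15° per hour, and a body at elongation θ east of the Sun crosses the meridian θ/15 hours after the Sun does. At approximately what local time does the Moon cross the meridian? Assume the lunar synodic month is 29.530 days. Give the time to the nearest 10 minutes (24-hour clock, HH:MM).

Elongation θ = 360° × 2/29.530 ≈ 24.4°.
At 15° of sky rotation per hour, 24.4° corresponds to a 1.63 h lag.
12:00 + 1.625 h ≈ 13:38 → 13:40 to the nearest ten minutes.

13:40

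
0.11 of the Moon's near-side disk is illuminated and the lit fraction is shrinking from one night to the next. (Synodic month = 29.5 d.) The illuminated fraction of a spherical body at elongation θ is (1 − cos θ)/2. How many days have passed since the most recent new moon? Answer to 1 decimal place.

26.3 days

Invert f = (1 − cos θ)/2 to get cos θ = 1 − 2(0.11) = 0.780, hence θ₀ = arccos 0.780 = 38.7°.
Since the Moon is past full (waning), take the reflex angle: θ = 360° − 38.7° = 321.3°.
At 360°/29.5 d per day, 321.3° corresponds to 26.33 days.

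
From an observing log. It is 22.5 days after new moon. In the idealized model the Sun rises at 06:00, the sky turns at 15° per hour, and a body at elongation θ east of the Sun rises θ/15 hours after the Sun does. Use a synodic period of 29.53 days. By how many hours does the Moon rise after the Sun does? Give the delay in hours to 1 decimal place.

Phase angle: θ = 360°·(22.5 d)/(29.53 d) = 274.3°.
At 15° of sky rotation per hour, 274.3° corresponds to a 18.29 h lag.
So the Moon rises 18.29 h after the Sun.

18.3 h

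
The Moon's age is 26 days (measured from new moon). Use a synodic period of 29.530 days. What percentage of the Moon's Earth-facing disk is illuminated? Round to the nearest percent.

Elongation θ = 360° × 26/29.530 ≈ 317.0°.
With cos θ = 0.731, the lit fraction is (1 − 0.731)/2 ≈ 0.135, so 13%.

13%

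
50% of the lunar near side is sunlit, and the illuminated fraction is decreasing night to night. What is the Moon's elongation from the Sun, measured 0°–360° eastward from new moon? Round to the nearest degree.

270°

From f = (1 − cos θ)/2: cos θ = 1 − 2×0.50 = 0.000; arccos → 90.0°.
A waning Moon lies in 180°–360°, so θ = 360° − 90.0° = 270.0°.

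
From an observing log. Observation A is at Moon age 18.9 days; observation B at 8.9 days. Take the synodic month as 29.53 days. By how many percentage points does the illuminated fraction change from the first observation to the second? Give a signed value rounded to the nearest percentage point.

-16 pp

θ₁ = 360° × 18.9/29.53 = 230.4°, f₁ = (1 − cos θ₁)/2 = 0.819.
θ₂ = 360° × 8.9/29.53 = 108.5°, f₂ = (1 − cos θ₂)/2 = 0.659.
Change = f₂ − f₁ = -0.160 → -16 percentage points.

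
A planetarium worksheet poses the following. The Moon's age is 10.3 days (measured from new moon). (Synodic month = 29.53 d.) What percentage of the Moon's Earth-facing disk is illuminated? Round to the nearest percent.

Elongation θ = 360° × 10.3/29.53 ≈ 125.6°.
With cos θ = (-0.582), the lit fraction is (1 − (-0.582))/2 ≈ 0.791, so 79%.

79%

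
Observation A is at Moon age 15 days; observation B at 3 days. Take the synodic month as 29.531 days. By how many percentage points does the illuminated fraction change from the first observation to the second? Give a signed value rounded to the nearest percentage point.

First observation: θ = 360°·15/29.531 = 182.9°, so f = 0.999.
Second observation: θ = 36.6°, f = 0.098.
Δf = 0.098 − 0.999 = -0.901, i.e. -90 pp.

-90 pp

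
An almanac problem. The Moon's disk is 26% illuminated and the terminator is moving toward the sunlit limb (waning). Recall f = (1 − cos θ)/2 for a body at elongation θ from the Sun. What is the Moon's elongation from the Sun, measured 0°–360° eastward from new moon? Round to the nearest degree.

Invert f = (1 − cos θ)/2 to get cos θ = 1 − 2(0.26) = 0.480, hence θ₀ = arccos 0.480 = 61.3°.
A waning Moon lies in 180°–360°, so θ = 360° − 61.3° = 298.7°.

299°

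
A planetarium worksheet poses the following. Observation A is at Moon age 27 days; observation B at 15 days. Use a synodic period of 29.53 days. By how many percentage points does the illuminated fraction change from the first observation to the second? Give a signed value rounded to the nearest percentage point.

+93 percentage points

θ₁ = 360° × 27/29.53 = 329.2°, f₁ = (1 − cos θ₁)/2 = 0.071.
θ₂ = 360° × 15/29.53 = 182.9°, f₂ = (1 − cos θ₂)/2 = 0.999.
Change = f₂ − f₁ = +0.929 → +93 percentage points.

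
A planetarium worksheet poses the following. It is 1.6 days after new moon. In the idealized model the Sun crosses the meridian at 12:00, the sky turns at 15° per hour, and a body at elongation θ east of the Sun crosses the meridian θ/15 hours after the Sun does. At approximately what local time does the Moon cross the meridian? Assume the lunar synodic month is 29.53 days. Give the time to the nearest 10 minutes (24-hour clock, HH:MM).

13:20

Phase angle: θ = 360°·(1.6 d)/(29.53 d) = 19.5°.
Delay after the Sun = 19.5° / (15°/h) ≈ 1.30 h.
12:00 + 1.300 h ≈ 13:18 → 13:20 to the nearest ten minutes.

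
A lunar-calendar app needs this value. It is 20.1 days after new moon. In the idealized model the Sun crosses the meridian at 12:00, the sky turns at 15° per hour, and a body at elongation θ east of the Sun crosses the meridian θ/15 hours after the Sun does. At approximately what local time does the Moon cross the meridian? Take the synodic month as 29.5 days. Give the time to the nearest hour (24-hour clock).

04:00

Phase angle: θ = 360°·(20.1 d)/(29.5 d) = 245.3°.
Delay after the Sun = 245.3° / (15°/h) ≈ 16.35 h.
12:00 + 16.35 h ≈ 04:21 → 04:00 to the nearest hour.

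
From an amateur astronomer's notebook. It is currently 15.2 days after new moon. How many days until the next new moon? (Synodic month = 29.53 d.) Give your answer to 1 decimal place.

One full lunation from the last new moon is 29.53 d; remaining = 29.53 − 15.2 = 14.330 d.

14.3 days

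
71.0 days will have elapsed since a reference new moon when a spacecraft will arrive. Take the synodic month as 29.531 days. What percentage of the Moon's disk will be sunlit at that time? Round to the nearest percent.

91%

71.0 d spans 2 complete synodic months (2 × 29.531 = 59.06 d) plus 11.94 d.
The Moon has covered 11.94/29.531 of its cycle, so θ ≈ 360° × 11.94/29.531 = 145.5°.
Illuminated fraction = (1 − cos 145.5°)/2 = (1 − (-0.824))/2 ≈ 0.912, so 91%.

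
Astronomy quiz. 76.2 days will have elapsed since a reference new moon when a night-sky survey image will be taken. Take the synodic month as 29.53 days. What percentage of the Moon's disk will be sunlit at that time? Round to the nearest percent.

94%

76.2/29.53 = 2.580 lunations, so 2 complete cycles and 17.14 d into the next.
Elongation θ = 360° × 17.14/29.53 ≈ 209.0°.
cos 209.0° = (-0.875), so f = (1 − (-0.875))/2 = 0.938, so 94%.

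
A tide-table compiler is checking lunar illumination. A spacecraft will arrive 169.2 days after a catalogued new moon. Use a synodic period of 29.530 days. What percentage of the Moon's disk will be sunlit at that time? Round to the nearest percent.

169.2/29.530 = 5.730 lunations, so 5 complete cycles and 21.55 d into the next.
Phase angle: θ = 360°·(21.55 d)/(29.530 d) = 262.7°.
Illuminated fraction = (1 − cos 262.7°)/2 = (1 − (-0.127))/2 ≈ 0.563, so 56%.

56%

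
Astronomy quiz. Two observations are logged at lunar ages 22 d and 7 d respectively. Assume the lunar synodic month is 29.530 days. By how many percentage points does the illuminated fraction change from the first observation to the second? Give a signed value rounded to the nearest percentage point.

-6 pp

θ₁ = 360° × 22/29.530 = 268.2°, f₁ = (1 − cos θ₁)/2 = 0.516.
θ₂ = 360° × 7/29.530 = 85.3°, f₂ = (1 − cos θ₂)/2 = 0.459.
Change = f₂ − f₁ = -0.056 → -6 percentage points.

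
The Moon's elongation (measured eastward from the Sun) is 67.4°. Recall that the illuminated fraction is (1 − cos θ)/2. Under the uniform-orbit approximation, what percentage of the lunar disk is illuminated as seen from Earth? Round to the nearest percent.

f = (1 − cos 67.4°)/2 = (1 − 0.384)/2 ≈ 0.308, i.e. 31%.

31%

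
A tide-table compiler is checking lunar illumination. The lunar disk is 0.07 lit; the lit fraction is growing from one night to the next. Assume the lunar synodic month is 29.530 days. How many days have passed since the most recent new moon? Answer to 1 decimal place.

cos θ = 1 − 2f = 0.860, giving a principal value of 30.7°.
Before full moon the principal value applies: θ = 30.7°.
That fraction of the synodic month is 30.7/360 × 29.530 d ≈ 2.52 d.

2.5 days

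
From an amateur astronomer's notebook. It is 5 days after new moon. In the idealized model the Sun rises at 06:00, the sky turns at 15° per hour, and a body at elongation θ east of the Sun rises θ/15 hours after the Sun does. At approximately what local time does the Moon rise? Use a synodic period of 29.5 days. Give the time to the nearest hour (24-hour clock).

10:00

Elongation θ = 360° × 5/29.5 ≈ 61.0°.
Delay after the Sun = 61.0° / (15°/h) ≈ 4.07 h.
06:00 + 4.07 h ≈ 10:04 → 10:00 to the nearest hour.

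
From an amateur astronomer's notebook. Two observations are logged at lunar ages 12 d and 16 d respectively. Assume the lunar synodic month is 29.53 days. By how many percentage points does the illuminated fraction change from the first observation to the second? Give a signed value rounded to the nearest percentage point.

+7 percentage points

First observation: θ = 360°·12/29.53 = 146.3°, so f = 0.916.
Second observation: θ = 195.1°, f = 0.983.
Δf = 0.983 − 0.916 = +0.067, i.e. +7 pp.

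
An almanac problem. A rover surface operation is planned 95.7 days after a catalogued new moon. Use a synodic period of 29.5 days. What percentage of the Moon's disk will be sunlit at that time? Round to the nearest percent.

Reduce mod P: 95.7 − 3×29.5 = 7.20 d into the current lunation.
Elongation θ = 360° × 7.20/29.5 ≈ 87.9°.
cos 87.9° = 0.037, so f = (1 − 0.037)/2 = 0.481, so 48%.

48%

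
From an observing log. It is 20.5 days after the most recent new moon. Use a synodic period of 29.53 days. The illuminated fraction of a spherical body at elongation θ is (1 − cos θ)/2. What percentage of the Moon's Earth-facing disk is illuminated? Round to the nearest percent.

Phase angle: θ = 360°·(20.5 d)/(29.53 d) = 249.9°.
Illuminated fraction = (1 − cos 249.9°)/2 = (1 − (-0.343))/2 ≈ 0.672, so 67%.

67%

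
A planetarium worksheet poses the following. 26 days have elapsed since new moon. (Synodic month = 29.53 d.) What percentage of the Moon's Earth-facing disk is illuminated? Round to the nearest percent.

13%

Phase angle: θ = 360°·(26 d)/(29.53 d) = 317.0°.
cos 317.0° = 0.731, so f = (1 − 0.731)/2 = 0.135, so 13%.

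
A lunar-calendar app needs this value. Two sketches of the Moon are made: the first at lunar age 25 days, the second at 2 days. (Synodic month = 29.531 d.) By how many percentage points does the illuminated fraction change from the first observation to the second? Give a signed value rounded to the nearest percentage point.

-17 pp

θ₁ = 360° × 25/29.531 = 304.8°, f₁ = (1 − cos θ₁)/2 = 0.215.
θ₂ = 360° × 2/29.531 = 24.4°, f₂ = (1 − cos θ₂)/2 = 0.045.
Change = f₂ − f₁ = -0.170 → -17 percentage points.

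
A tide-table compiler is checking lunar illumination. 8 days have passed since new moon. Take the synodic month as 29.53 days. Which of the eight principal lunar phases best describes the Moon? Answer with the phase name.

first quarter

θ ≈ 360° × 8/29.53 = 98°, which falls in the first quarter sector.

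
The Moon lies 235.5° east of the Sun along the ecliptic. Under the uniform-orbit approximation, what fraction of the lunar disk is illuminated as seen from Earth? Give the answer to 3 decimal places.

0.783

f = (1 − cos 235.5°)/2 = (1 − (-0.566))/2 ≈ 0.783.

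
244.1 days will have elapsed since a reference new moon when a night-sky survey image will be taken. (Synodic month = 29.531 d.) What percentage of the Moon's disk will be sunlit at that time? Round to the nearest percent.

55%

244.1/29.531 = 8.266 lunations, so 8 complete cycles and 7.85 d into the next.
Elongation θ = 360° × 7.85/29.531 ≈ 95.7°.
cos 95.7° = (-0.100), so f = (1 − (-0.100))/2 = 0.550, so 55%.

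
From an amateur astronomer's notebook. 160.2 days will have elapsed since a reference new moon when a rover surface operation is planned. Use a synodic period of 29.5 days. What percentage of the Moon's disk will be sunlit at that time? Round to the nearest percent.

160.2/29.5 = 5.431 lunations, so 5 complete cycles and 12.70 d into the next.
The Moon has covered 12.70/29.5 of its cycle, so θ ≈ 360° × 12.70/29.5 = 155.0°.
Illuminated fraction = (1 − cos 155.0°)/2 = (1 − (-0.906))/2 ≈ 0.953, so 95%.

95%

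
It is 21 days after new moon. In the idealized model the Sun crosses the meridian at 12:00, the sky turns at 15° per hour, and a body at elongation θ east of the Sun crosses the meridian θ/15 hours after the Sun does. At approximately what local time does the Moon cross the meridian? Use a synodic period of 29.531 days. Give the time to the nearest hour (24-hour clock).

05:00

Phase angle: θ = 360°·(21 d)/(29.531 d) = 256.0°.
At 15° of sky rotation per hour, 256.0° corresponds to a 17.07 h lag.
12:00 + 17.07 h ≈ 05:04 → 05:00 to the nearest hour.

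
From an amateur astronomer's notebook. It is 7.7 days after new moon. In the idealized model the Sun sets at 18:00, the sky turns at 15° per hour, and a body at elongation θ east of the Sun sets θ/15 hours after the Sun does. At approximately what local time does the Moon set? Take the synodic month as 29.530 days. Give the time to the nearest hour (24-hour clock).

Phase angle: θ = 360°·(7.7 d)/(29.530 d) = 93.9°.
At 15° of sky rotation per hour, 93.9° corresponds to a 6.26 h lag.
18:00 + 6.26 h ≈ 00:15 → 00:00 to the nearest hour.

00:00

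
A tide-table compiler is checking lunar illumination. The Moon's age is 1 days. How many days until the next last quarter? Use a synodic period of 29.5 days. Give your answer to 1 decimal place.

Last quarter is 0.75 of the way through the cycle: age 0.75 × 29.5 = 22.125 d.
That is 22.125 − 1 = 21.125 days ahead.

21.1 days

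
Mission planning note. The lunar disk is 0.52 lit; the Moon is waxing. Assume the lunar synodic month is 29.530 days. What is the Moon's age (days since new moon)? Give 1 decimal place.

7.6 days

cos θ = 1 − 2f = -0.040, giving a principal value of 92.3°.
The Moon is waxing (0°–180°), so θ = 92.3° directly.
That fraction of the synodic month is 92.3/360 × 29.530 d ≈ 7.57 d.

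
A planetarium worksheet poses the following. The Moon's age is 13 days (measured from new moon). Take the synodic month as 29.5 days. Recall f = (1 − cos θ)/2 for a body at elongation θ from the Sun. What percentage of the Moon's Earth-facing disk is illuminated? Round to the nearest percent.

Elongation θ = 360° × 13/29.5 ≈ 158.6°.
Illuminated fraction = (1 − cos 158.6°)/2 = (1 − (-0.931))/2 ≈ 0.966, so 97%.

97%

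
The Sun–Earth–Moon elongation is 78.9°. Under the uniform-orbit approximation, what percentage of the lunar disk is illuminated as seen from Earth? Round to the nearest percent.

40%

Half-versine of 78.9°: (1 − 0.193)/2 = 0.404, i.e. 40%.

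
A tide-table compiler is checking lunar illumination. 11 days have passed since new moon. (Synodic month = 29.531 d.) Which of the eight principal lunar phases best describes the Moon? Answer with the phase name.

At 11/29.531 of the cycle, θ ≈ 134° — the waxing gibbous range.

waxing gibbous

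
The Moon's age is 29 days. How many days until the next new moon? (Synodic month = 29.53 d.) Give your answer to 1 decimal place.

One full lunation from the last new moon is 29.53 d; remaining = 29.53 − 29 = 0.530 d.

0.5 days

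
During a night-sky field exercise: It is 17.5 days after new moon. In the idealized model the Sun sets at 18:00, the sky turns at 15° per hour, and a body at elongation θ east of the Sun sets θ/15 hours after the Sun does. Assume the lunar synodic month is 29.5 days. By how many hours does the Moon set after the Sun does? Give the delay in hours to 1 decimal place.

Elongation θ = 360° × 17.5/29.5 ≈ 213.6°.
The Moon trails the Sun by θ/15 = 213.6/15 ≈ 14.24 hours.
So the Moon sets 14.24 h after the Sun.

14.2 h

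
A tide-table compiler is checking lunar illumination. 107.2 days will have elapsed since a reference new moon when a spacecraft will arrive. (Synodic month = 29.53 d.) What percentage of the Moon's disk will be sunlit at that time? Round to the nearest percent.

107.2 d spans 3 complete synodic months (3 × 29.53 = 88.59 d) plus 18.61 d.
The Moon has covered 18.61/29.53 of its cycle, so θ ≈ 360° × 18.61/29.53 = 226.9°.
With cos θ = (-0.684), the lit fraction is (1 − (-0.684))/2 ≈ 0.842, so 84%.

84%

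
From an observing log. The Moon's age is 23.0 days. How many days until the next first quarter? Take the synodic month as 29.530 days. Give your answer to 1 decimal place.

13.9 days

First quarter is 0.25 of the way through the cycle: age 0.25 × 29.530 = 7.383 d.
Already past this cycle's first quarter; the next is at 7.383 + 29.530 = 36.913 d, so 36.913 − 23.0 = 13.913 days.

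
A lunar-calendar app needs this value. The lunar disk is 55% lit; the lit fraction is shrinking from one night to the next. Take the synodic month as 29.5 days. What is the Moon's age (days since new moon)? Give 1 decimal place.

21.7 days

From f = (1 − cos θ)/2: cos θ = 1 − 2×0.55 = -0.100; arccos → 95.7°.
Waning ⇒ past full, so θ = 360° − 95.7° = 264.3°.
Age = 29.5 × 264.3°/360° ≈ 21.65 days.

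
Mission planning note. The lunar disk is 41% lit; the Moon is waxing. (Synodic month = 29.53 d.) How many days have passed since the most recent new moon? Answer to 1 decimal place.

From f = (1 − cos θ)/2: cos θ = 1 − 2×0.41 = 0.180; arccos → 79.6°.
Before full moon the principal value applies: θ = 79.6°.
At 360°/29.53 d per day, 79.6° corresponds to 6.53 days.

6.5 days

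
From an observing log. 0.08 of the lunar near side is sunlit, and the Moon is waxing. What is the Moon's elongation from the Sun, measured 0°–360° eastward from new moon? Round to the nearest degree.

33°

From f = (1 − cos θ)/2: cos θ = 1 − 2×0.08 = 0.840; arccos → 32.9°.
The Moon is waxing (0°–180°), so θ = 32.9° directly.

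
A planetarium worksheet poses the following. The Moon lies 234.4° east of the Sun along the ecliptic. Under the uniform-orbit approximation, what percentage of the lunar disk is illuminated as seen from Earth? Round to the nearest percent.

79%

Half-versine of 234.4°: (1 − (-0.582))/2 = 0.791, i.e. 79%.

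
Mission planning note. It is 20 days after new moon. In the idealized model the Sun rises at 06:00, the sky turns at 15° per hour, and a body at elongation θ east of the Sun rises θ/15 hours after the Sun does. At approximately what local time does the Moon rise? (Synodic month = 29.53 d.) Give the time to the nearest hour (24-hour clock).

22:00

Elongation θ = 360° × 20/29.53 ≈ 243.8°.
Delay after the Sun = 243.8° / (15°/h) ≈ 16.25 h.
06:00 + 16.25 h ≈ 22:15 → 22:00 to the nearest hour.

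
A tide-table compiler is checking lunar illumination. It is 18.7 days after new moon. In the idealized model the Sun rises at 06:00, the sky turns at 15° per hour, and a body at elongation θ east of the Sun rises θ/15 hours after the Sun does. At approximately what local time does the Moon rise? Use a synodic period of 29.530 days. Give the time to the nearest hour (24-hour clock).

21:00

Phase angle: θ = 360°·(18.7 d)/(29.530 d) = 228.0°.
Delay after the Sun = 228.0° / (15°/h) ≈ 15.20 h.
06:00 + 15.20 h ≈ 21:12 → 21:00 to the nearest hour.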